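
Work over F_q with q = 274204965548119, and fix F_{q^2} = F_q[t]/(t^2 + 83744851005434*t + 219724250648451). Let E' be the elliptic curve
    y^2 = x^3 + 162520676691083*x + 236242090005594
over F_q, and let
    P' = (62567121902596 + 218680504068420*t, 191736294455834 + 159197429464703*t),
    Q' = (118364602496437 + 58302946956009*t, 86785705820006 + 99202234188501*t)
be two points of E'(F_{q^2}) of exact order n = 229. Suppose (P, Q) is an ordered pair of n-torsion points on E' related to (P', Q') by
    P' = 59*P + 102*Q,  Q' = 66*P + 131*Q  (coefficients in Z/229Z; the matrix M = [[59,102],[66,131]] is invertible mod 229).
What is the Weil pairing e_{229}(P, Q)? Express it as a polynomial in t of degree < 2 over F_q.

268166190467764 + 261712000635497*t

e_{229}(aP+bQ,cP+dQ) = e_{229}(P,Q)^(ad-bc); with (a,b,c,d)=(59,102,66,131) this gives the det-229 law.
Hence e(P,Q) = e(P',Q')^{82} where 82 = 81^{-1} mod 229.
8-bit Miller (11100101) on E'/F_{274204965548119} with a'=162520676691083, b'=236242090005594: accumulate tangent/chord ratios at Q'+S and P'+S'.
The quotient is 147749745689090 + 261750899788558*t.
Hence e(P,Q) = 268166190467764 + 261712000635497*t in F_{274204965548119^2}^*.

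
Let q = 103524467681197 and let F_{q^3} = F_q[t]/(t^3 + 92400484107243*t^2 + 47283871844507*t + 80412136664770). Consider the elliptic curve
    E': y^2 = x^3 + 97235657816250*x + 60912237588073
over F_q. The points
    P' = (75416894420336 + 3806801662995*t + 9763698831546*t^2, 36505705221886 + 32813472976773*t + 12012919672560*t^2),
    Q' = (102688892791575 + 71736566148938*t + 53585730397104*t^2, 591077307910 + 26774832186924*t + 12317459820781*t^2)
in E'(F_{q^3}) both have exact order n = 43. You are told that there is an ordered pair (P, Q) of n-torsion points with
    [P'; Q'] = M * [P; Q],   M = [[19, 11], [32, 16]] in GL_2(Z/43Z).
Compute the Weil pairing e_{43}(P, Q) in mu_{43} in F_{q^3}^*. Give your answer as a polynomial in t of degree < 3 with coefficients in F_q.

Alternating bilinearity on E[43] (values in mu_{43} in F_{103524467681197^3}) gives e(P',Q') = e(P,Q)^det(M).
19*16 - 11*32 = -48; reduced mod 43: det = 38, inverse 17.
Miller loop for e_{43} over F_{103524467681197^3}: bits of 43 = 101011; 5 double steps + 3 add steps, l/v at each.
The quotient is 61550768967437 + 68771883765365*t + 32679822382570*t^2.
Raise to 17: e(P,Q) = 20069322962906 + 4295352840441*t + 22654341954782*t^2 in mu_{43}.

20069322962906 + 4295352840441*t + 22654341954782*t^2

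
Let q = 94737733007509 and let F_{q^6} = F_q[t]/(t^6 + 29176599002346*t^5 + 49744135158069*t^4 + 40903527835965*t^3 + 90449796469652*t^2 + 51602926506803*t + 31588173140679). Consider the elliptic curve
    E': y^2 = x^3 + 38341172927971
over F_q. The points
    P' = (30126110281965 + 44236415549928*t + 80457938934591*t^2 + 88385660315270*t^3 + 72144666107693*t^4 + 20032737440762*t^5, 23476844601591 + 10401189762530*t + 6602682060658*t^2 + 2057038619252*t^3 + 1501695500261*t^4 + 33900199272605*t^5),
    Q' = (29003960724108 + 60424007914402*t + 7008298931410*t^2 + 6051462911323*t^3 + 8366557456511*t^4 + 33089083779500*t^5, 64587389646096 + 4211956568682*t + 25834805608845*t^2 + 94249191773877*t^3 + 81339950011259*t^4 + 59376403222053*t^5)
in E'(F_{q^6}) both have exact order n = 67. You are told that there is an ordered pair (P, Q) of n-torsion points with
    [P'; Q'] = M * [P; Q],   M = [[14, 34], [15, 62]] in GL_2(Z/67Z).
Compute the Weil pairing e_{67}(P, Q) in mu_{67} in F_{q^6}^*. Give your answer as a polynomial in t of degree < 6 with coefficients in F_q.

The 67-Weil pairing on E[67] over F_{94737733007509} is alternating-bilinear: e_{67}(P',Q') = e_{67}(P,Q)^det(M).
Hence e(P,Q) = e(P',Q')^{35} where 35 = 23^{-1} mod 67.
Run Miller on y^2=x^3+38341172927971 over F_{94737733007509}: ladder 1000011 (7 bits); e = f_P(D_Q)/f_Q(D_P).
Result: e(P',Q') = 49188989678025 + 37112216419092*t + 31739107052080*t^2 + 47830433095638*t^3 + 76985410224089*t^4 + 20260200942737*t^5.
Finally e_{67}(P,Q) = 42141286574431 + 7390258782683*t + 25153460414911*t^2 + 80570341821696*t^3 + 45057918757767*t^4 + 28241746507381*t^5.

42141286574431 + 7390258782683*t + 25153460414911*t^2 + 80570341821696*t^3 + 45057918757767*t^4 + 28241746507381*t^5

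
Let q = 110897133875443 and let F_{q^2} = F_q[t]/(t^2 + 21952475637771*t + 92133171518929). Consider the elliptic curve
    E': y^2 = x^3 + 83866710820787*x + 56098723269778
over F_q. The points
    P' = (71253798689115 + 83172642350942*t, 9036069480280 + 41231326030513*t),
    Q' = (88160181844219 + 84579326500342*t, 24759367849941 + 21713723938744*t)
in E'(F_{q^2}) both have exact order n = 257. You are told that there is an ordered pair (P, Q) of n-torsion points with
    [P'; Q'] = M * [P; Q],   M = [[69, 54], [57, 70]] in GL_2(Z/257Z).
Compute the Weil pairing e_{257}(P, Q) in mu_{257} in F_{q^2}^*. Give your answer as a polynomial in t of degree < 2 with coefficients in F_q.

61624900261476 + 35950363961374*t

Under M = [[69,54],[57,70]] in GL_2(Z/257), e_{257}(P',Q') = e_{257}(P,Q)^(69*70-54*57 mod 257).
det(M) mod 257 = 210; its inverse in (Z/257)^* is 82 (check: 210*82 mod 257 = 1).
9-bit Miller (100000001) on E'/F_{110897133875443} with a'=83866710820787, b'=56098723269778: accumulate tangent/chord ratios at Q'+S and P'+S'.
e_{257}(P',Q') = 102341544223527 + 19460968180864*t.
e_{257}(P,Q) = (102341544223527 + 19460968180864*t)^{82} = 61624900261476 + 35950363961374*t.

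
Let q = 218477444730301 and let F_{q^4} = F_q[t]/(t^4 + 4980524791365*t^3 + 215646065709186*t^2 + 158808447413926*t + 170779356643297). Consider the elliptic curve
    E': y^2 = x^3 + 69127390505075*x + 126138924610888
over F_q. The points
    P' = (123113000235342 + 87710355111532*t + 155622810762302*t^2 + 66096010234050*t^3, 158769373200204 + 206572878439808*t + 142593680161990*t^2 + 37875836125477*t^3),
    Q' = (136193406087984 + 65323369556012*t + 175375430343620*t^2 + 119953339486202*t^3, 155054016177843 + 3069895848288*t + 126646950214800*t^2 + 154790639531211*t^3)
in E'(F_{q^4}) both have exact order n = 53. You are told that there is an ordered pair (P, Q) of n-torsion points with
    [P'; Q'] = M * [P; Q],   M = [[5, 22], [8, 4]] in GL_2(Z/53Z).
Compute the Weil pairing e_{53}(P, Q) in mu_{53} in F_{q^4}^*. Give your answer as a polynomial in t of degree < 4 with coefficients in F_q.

21465671723684 + 96588434960733*t + 159751826341871*t^2 + 132700782915179*t^3

Under M = [[5,22],[8,4]] in GL_2(Z/53), e_{53}(P',Q') = e_{53}(P,Q)^(5*4-22*8 mod 53).
det M = 5*4 - 22*8 = -156 = 3 (mod 53); 3^{-1} = 18 (mod 53).
Run Miller on y^2=x^3+69127390505075*x+126138924610888 over F_{218477444730301}: ladder 110101 (6 bits); e = f_P(D_Q)/f_Q(D_P).
e_{53}(P',Q') = 2921080847735 + 125199525170320*t + 97880601882456*t^2 + 86983982457512*t^3.
Hence e(P,Q) = 21465671723684 + 96588434960733*t + 159751826341871*t^2 + 132700782915179*t^3 in F_{218477444730301^4}^*.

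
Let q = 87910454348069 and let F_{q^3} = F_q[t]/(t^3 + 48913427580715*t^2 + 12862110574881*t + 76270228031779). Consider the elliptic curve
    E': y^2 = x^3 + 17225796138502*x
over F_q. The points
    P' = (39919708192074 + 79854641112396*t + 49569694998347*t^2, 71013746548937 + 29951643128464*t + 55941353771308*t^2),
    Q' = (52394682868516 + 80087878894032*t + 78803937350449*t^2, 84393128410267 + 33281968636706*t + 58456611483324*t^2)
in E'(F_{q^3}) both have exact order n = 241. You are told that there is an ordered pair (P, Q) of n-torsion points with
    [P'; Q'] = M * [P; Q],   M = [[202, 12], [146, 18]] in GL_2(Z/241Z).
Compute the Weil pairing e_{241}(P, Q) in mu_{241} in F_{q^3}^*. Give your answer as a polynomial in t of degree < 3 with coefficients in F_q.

1362381911133 + 78730043458355*t + 10564714835937*t^2

e_{241}(aP+bQ,cP+dQ) = e_{241}(P,Q)^(ad-bc); with (a,b,c,d)=(202,12,146,18) this gives the det-241 law.
det M = 202*18 - 12*146 = 1884 = 197 (mod 241); 197^{-1} = 115 (mod 241).
Build f_{241,P'} and f_{241,Q'} via the 8-bit ladder of 241=11110001_2; evaluate at shifted divisors; quotient in F_{87910454348069^3}.
Result: e(P',Q') = 3563211677180 + 85902932140111*t + 24661454516597*t^2.
Hence e(P,Q) = 1362381911133 + 78730043458355*t + 10564714835937*t^2 in F_{87910454348069^3}^*.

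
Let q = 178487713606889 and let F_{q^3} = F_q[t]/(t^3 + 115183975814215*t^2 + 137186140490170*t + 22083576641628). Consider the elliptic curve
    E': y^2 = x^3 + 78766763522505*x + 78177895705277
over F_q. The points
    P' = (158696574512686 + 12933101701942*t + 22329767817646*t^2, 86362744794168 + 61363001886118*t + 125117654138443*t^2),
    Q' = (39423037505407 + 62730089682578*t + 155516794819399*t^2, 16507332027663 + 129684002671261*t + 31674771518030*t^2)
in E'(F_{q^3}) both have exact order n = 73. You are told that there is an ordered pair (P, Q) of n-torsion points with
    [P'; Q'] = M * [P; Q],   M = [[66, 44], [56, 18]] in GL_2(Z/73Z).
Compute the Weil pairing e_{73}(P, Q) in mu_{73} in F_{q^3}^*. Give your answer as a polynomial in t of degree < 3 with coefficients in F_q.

153161559651054 + 31845558972472*t + 153853954802317*t^2

e_{73}(aP+bQ,cP+dQ) = e_{73}(P,Q)^(ad-bc); with (a,b,c,d)=(66,44,56,18) this gives the det-73 law.
66*18 - 44*56 = -1276; reduced mod 73: det = 38, inverse 25.
Build f_{73,P'} and f_{73,Q'} via the 7-bit ladder of 73=1001001_2; evaluate at shifted divisors; quotient in F_{178487713606889^3}.
e_{73}(P',Q') = 167832465694631 + 23990018440267*t + 159272248976661*t^2.
Raise to 25: e(P,Q) = 153161559651054 + 31845558972472*t + 153853954802317*t^2 in mu_{73}.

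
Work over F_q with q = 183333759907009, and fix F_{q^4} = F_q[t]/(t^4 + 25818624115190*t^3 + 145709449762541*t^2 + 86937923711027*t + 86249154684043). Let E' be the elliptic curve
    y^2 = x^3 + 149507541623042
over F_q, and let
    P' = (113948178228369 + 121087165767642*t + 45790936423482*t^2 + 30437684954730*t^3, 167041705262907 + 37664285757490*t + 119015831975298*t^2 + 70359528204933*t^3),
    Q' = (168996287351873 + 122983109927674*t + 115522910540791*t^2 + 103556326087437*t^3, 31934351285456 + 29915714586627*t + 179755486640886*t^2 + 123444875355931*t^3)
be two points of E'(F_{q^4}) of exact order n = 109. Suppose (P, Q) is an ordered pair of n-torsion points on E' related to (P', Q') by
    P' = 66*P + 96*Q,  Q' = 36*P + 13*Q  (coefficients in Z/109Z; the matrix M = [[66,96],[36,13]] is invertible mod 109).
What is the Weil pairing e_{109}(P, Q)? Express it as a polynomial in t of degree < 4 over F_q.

The 109-Weil pairing on E[109] over F_{183333759907009} is alternating-bilinear: e_{109}(P',Q') = e_{109}(P,Q)^det(M).
det M = 66*13 - 96*36 = -2598 = 18 (mod 109); 18^{-1} = 103 (mod 109).
n = 109 = (1101101)_2 (7 bits, wt 5); accumulate f_{109,P'}(Q'+S)/f_{109,P'}(S) along the 6-step ladder.
f_P(D_Q)/f_Q(D_P) = 146155762435733 + 94359834521977*t + 12909270806982*t^2 + 110627175786046*t^3.
Finally e_{109}(P,Q) = 73055832926984 + 95779022095190*t + 160833526287660*t^2 + 97383255434045*t^3.

73055832926984 + 95779022095190*t + 160833526287660*t^2 + 97383255434045*t^3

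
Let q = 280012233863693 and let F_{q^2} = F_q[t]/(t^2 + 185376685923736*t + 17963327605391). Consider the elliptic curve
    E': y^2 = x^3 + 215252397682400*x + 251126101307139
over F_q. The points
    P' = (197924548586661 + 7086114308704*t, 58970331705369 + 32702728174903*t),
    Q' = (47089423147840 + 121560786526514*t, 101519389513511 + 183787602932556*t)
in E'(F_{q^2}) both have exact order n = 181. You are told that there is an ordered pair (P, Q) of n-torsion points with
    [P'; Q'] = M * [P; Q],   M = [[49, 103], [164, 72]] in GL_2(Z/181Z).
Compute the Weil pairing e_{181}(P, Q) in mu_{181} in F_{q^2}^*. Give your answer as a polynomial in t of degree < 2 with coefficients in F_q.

Alternating bilinearity on E[181] (values in mu_{181} in F_{280012233863693^2}) gives e(P',Q') = e(P,Q)^det(M).
det(M) mod 181 = 30; its inverse in (Z/181)^* is 175 (check: 30*175 mod 181 = 1).
Double-and-add over 10110101: 8-1 doublings, 5-1 additions; each step l_{T,T}/v_{2T} or l_{T,P'}/v at Q'+S for random S.
e_{181}(P',Q') = 9113596585723 + 138024995703349*t.
Hence e(P,Q) = 3718031665816 + 118680201569896*t in F_{280012233863693^2}^*.

3718031665816 + 118680201569896*t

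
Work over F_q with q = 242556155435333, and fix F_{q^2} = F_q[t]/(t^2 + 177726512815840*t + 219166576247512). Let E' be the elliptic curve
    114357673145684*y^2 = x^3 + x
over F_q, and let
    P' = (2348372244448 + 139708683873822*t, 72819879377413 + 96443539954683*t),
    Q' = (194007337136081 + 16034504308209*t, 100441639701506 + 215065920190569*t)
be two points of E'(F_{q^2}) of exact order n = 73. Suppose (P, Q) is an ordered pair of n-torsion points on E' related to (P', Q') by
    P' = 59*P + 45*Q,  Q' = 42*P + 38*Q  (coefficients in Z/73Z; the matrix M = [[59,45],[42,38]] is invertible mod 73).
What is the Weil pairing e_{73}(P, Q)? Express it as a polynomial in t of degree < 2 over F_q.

118499098691750 + 98698903335415*t

Under M = [[59,45],[42,38]] in GL_2(Z/73), e_{73}(P',Q') = e_{73}(P,Q)^(59*38-45*42 mod 73).
59*38 - 45*42 = 352; reduced mod 73: det = 60, inverse 28.
Montgomery->Weierstrass: x_W = 9576647849672*x, y_W=9576647849672*y on F_{242556155435333}; lands on y^2=x^3+236332927467436*x.
Build f_{73,P'} and f_{73,Q'} via the 7-bit ladder of 73=1001001_2; evaluate at shifted divisors; quotient in F_{242556155435333^2}.
The quotient is 67353431853736 + 96797514063145*t.
Hence e(P,Q) = 118499098691750 + 98698903335415*t in F_{242556155435333^2}^*.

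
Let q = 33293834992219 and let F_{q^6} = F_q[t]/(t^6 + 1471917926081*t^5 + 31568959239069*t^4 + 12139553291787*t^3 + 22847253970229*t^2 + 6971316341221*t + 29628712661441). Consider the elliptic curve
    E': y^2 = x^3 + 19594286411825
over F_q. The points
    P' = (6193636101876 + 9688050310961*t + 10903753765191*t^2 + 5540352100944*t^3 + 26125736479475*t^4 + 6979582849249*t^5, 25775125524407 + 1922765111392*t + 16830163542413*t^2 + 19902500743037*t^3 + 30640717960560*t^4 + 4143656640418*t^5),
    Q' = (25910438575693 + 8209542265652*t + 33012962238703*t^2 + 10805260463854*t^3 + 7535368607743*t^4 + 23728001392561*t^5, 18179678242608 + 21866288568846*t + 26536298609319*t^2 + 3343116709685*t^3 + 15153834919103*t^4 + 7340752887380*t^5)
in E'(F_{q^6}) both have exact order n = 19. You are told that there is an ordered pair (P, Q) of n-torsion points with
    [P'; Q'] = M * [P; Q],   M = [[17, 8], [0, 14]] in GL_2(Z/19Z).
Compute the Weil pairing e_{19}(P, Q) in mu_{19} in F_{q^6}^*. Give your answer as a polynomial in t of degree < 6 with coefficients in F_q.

Alternating bilinearity on E[19] (values in mu_{19} in F_{33293834992219^6}) gives e(P',Q') = e(P,Q)^det(M).
Hence e(P,Q) = e(P',Q')^{2} where 2 = 10^{-1} mod 19.
Miller loop for e_{19} over F_{33293834992219^6}: bits of 19 = 10011; 4 double steps + 2 add steps, l/v at each.
So e_{19}(P',Q') = 7334488217946 + 32967677388724*t + 28499465347303*t^2 + 32977871863401*t^3 + 18397145631993*t^4 + 19401363115116*t^5.
e_{19}(P,Q) = (7334488217946 + 32967677388724*t + 28499465347303*t^2 + 32977871863401*t^3 + 18397145631993*t^4 + 19401363115116*t^5)^{2} = 32820925735692 + 28821759166495*t + 2132503619645*t^2 + 3181041029787*t^3 + 9823720401401*t^4 + 5664342000191*t^5.

32820925735692 + 28821759166495*t + 2132503619645*t^2 + 3181041029787*t^3 + 9823720401401*t^4 + 5664342000191*t^5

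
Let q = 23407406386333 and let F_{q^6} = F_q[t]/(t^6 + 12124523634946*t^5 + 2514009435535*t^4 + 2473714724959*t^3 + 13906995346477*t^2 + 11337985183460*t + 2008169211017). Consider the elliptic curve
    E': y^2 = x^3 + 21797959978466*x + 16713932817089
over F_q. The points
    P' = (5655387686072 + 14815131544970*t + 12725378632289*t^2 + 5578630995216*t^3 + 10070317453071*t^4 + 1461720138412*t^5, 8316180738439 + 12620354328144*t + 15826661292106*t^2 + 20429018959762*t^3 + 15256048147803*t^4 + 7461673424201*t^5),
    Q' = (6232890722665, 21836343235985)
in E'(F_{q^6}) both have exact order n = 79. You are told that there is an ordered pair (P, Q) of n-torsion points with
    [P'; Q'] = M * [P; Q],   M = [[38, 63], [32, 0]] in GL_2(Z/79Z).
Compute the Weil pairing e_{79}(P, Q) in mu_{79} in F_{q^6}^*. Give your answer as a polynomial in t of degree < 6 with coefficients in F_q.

3331730074192 + 22306144263890*t + 17367867921598*t^2 + 21419147939981*t^3 + 10802893063504*t^4 + 14213660784418*t^5

Since e_{79}(P,P)=e_{79}(Q,Q)=1 and e_{79}(Q,P)=e_{79}(P,Q)^{-1}, expanding e_{79}(38*P + 63*Q,32*P) leaves e(P,Q)^det(M).
38*0 - 63*32 = -2016; reduced mod 79: det = 38, inverse 52.
n = 79 = (1001111)_2 (7 bits, wt 5); accumulate f_{79,P'}(Q'+S)/f_{79,P'}(S) along the 6-step ladder.
The quotient is 15360498983750 + 269392763180*t + 8951530517879*t^2 + 22363001107639*t^3 + 5281685878407*t^4 + 19963282246814*t^5.
e_{79}(P,Q) = (15360498983750 + 269392763180*t + 8951530517879*t^2 + 22363001107639*t^3 + 5281685878407*t^4 + 19963282246814*t^5)^{52} = 3331730074192 + 22306144263890*t + 17367867921598*t^2 + 21419147939981*t^3 + 10802893063504*t^4 + 14213660784418*t^5.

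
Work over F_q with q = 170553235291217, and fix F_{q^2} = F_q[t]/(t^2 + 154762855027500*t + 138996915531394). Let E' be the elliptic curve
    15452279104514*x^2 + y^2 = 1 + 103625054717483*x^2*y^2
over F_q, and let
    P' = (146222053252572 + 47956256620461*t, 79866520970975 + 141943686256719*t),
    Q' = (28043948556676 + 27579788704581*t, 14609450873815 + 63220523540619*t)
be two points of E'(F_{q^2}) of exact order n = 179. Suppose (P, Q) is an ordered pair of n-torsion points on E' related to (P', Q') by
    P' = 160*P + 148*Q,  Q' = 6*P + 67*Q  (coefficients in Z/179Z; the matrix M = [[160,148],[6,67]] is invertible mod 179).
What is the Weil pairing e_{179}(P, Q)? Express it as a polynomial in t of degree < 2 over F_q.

123505271542400 + 145545601891422*t

Under M = [[160,148],[6,67]] in GL_2(Z/179), e_{179}(P',Q') = e_{179}(P,Q)^(160*67-148*6 mod 179).
160*67 - 148*6 = 9832; reduced mod 179: det = 166, inverse 55.
Edwards a_E,d_E -> Montgomery A=3972373937148,B=92298575429602 -> Weierstrass 115206346340182,165610500361724 via alpha=48271761518869,beta=20595114919562.
Run Miller on y^2=x^3+115206346340182*x+165610500361724 over F_{170553235291217}: ladder 10110011 (8 bits); e = f_P(D_Q)/f_Q(D_P).
f_P(D_Q)/f_Q(D_P) = 49130830158719 + 62624347573236*t.
e_{179}(P,Q) = (49130830158719 + 62624347573236*t)^{55} = 123505271542400 + 145545601891422*t.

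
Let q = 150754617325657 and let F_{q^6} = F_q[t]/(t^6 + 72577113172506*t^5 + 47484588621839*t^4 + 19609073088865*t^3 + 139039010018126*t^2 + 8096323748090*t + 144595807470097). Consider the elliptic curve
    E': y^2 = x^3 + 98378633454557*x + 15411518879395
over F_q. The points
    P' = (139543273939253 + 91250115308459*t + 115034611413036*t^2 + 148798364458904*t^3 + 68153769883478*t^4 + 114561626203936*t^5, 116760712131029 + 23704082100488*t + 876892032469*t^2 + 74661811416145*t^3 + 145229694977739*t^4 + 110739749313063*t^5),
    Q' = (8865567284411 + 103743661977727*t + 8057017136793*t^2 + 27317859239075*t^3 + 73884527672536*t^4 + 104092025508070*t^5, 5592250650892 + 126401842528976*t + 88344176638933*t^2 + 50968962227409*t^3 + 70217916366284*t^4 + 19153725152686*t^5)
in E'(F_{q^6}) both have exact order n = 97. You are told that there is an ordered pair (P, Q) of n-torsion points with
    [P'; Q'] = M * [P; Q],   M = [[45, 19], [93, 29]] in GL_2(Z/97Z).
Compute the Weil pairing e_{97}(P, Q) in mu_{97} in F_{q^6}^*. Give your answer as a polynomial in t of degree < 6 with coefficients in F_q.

Since e_{97}(P,P)=e_{97}(Q,Q)=1 and e_{97}(Q,P)=e_{97}(P,Q)^{-1}, expanding e_{97}(45*P + 19*Q,93*P + 29*Q) leaves e(P,Q)^det(M).
45*29 - 19*93 = -462; reduced mod 97: det = 23, inverse 38.
Double-and-add over 1100001: 7-1 doublings, 3-1 additions; each step l_{T,T}/v_{2T} or l_{T,P'}/v at Q'+S for random S.
e_{97}(P',Q') = 139201998639756 + 78272803437167*t + 29944066288719*t^2 + 75857975767873*t^3 + 100827550935465*t^4 + 10284903064700*t^5.
(139201998639756 + 78272803437167*t + 29944066288719*t^2 + 75857975767873*t^3 + 100827550935465*t^4 + 10284903064700*t^5)^{38} mod (150754617325657,f) = 96640386278032 + 8443760722531*t + 64862986412155*t^2 + 142277779366463*t^3 + 36479146097845*t^4 + 143942924909105*t^5.

96640386278032 + 8443760722531*t + 64862986412155*t^2 + 142277779366463*t^3 + 36479146097845*t^4 + 143942924909105*t^5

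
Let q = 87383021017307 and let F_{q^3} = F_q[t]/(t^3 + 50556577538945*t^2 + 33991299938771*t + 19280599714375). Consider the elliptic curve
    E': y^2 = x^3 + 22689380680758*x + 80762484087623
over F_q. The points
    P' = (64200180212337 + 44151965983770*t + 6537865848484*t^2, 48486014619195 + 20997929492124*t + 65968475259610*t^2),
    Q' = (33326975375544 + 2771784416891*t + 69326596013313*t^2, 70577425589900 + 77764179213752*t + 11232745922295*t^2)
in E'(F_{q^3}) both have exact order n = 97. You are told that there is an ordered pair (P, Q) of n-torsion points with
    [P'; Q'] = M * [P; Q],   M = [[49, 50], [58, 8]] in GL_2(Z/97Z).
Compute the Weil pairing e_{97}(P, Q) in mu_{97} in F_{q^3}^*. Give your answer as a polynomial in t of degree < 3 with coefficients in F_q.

Alternating bilinearity on E[97] (values in mu_{97} in F_{87383021017307^3}) gives e(P',Q') = e(P,Q)^det(M).
So e_{97}(P,Q) = e_{97}(P',Q')^{7}, since 14*7 = 1 mod 97.
n = 97 = (1100001)_2 (7 bits, wt 3); accumulate f_{97,P'}(Q'+S)/f_{97,P'}(S) along the 6-step ladder.
The quotient is 30460950221258 + 47487692845048*t + 82662637092422*t^2.
Finally e_{97}(P,Q) = 8386275149567 + 5683939913406*t + 2136251136745*t^2.

8386275149567 + 5683939913406*t + 2136251136745*t^2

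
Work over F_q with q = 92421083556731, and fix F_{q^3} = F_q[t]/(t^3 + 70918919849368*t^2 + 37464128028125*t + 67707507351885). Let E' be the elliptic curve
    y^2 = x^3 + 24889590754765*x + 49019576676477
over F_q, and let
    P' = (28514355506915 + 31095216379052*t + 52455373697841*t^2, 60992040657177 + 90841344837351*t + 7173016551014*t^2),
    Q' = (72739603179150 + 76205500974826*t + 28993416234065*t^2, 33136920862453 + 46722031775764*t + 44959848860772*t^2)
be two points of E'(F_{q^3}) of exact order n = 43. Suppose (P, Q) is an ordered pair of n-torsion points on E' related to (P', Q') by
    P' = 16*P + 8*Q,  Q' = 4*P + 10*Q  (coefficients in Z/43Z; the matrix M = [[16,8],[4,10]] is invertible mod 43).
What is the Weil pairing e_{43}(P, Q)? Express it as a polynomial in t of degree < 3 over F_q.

1271105074814 + 1050412532114*t + 13277908973769*t^2

e_{43} is bilinear + alternating on E[43], so e_{43}(16*P + 8*Q, 4*P + 10*Q) = e_{43}(P,Q)^(16*10-8*4).
So e_{43}(P,Q) = e_{43}(P',Q')^{42}, since 42*42 = 1 mod 43.
6-bit Miller (101011) on E'/F_{92421083556731} with a'=24889590754765, b'=49019576676477: accumulate tangent/chord ratios at Q'+S and P'+S'.
So e_{43}(P',Q') = 42426403113693 + 27558955194364*t + 68906554234224*t^2.
Thus e_{43}(P,Q) = 1271105074814 + 1050412532114*t + 13277908973769*t^2.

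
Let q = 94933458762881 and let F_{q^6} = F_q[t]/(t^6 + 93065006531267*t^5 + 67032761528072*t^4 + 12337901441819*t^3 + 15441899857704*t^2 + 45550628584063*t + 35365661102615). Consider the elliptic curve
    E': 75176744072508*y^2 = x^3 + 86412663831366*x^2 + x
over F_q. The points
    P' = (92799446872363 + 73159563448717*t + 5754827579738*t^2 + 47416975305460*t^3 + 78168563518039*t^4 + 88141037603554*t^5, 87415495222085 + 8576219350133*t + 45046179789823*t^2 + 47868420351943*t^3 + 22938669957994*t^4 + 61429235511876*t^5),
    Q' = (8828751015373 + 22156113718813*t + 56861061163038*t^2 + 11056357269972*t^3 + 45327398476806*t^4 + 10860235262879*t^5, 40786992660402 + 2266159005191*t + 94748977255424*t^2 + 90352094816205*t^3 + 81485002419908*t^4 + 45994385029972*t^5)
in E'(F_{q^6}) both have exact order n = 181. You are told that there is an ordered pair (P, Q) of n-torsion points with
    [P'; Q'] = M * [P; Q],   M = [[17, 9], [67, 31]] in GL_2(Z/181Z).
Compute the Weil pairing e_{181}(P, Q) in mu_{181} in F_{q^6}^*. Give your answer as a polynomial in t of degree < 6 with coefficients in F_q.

50774297917898 + 72740443065772*t + 56734092713306*t^2 + 63501398604463*t^3 + 5759091126240*t^4 + 79746886180366*t^5

e_{181} is bilinear + alternating on E[181], so e_{181}(17*P + 9*Q, 67*P + 31*Q) = e_{181}(P,Q)^(17*31-9*67).
det(M) mod 181 = 105; its inverse in (Z/181)^* is 50 (check: 105*50 mod 181 = 1).
Set x_W=30474548350292*u+77387846078783, y_W=30474548350292*v; then E': y_W^2=x_W^3+26280202882048*x_W+4859525251591.
8-bit Miller (10110101) on E'/F_{94933458762881} with a'=26280202882048, b'=4859525251591: accumulate tangent/chord ratios at Q'+S and P'+S'.
So e_{181}(P',Q') = 25029636220082 + 52770518383396*t + 21006587517056*t^2 + 4420562924804*t^3 + 77905536916867*t^4 + 91374221314511*t^5.
e_{181}(P,Q) = (25029636220082 + 52770518383396*t + 21006587517056*t^2 + 4420562924804*t^3 + 77905536916867*t^4 + 91374221314511*t^5)^{50} = 50774297917898 + 72740443065772*t + 56734092713306*t^2 + 63501398604463*t^3 + 5759091126240*t^4 + 79746886180366*t^5.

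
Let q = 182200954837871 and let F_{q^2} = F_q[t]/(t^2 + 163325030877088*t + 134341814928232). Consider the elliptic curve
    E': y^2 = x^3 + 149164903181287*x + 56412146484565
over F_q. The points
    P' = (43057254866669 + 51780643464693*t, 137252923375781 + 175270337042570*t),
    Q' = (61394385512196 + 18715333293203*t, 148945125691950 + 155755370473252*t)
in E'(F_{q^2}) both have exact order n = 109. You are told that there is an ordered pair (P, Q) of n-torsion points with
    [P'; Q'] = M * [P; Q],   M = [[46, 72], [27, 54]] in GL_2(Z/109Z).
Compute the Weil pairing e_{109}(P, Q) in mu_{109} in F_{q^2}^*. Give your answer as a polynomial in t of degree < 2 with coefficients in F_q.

e_{109} is bilinear + alternating on E[109], so e_{109}(46*P + 72*Q, 27*P + 54*Q) = e_{109}(P,Q)^(46*54-72*27).
det M = 46*54 - 72*27 = 540 = 104 (mod 109); 104^{-1} = 87 (mod 109).
Build f_{109,P'} and f_{109,Q'} via the 7-bit ladder of 109=1101101_2; evaluate at shifted divisors; quotient in F_{182200954837871^2}.
Miller gives e_{109}(P',Q') = 181852380621494 + 140966517193691*t in F_{182200954837871^2}.
Thus e_{109}(P,Q) = 115138018111050 + 105922305440838*t.

115138018111050 + 105922305440838*t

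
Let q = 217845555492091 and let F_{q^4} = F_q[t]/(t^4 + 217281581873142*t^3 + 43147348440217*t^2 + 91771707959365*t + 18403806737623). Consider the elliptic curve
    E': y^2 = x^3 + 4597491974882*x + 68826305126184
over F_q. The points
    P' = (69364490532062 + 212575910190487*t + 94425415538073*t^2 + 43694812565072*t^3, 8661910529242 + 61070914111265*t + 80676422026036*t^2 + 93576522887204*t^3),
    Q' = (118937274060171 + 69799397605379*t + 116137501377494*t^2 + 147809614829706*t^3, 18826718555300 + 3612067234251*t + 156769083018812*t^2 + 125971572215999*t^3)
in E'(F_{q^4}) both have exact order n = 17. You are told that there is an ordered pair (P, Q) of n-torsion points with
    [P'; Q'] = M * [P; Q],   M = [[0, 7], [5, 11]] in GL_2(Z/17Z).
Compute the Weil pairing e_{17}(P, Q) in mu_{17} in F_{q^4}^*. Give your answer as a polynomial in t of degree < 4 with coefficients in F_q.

e_{17}(aP+bQ,cP+dQ) = e_{17}(P,Q)^(ad-bc); with (a,b,c,d)=(0,7,5,11) this gives the det-17 law.
Hence e(P,Q) = e(P',Q')^{16} where 16 = 16^{-1} mod 17.
Double-and-add over 10001: 5-1 doublings, 2-1 additions; each step l_{T,T}/v_{2T} or l_{T,P'}/v at Q'+S for random S.
The quotient is 190910451745886 + 88410888696993*t + 98580397869903*t^2 + 68778940792458*t^3.
Hence e(P,Q) = 171004319601929 + 60933705699698*t + 75821513514413*t^2 + 73882394490364*t^3 in F_{217845555492091^4}^*.

171004319601929 + 60933705699698*t + 75821513514413*t^2 + 73882394490364*t^3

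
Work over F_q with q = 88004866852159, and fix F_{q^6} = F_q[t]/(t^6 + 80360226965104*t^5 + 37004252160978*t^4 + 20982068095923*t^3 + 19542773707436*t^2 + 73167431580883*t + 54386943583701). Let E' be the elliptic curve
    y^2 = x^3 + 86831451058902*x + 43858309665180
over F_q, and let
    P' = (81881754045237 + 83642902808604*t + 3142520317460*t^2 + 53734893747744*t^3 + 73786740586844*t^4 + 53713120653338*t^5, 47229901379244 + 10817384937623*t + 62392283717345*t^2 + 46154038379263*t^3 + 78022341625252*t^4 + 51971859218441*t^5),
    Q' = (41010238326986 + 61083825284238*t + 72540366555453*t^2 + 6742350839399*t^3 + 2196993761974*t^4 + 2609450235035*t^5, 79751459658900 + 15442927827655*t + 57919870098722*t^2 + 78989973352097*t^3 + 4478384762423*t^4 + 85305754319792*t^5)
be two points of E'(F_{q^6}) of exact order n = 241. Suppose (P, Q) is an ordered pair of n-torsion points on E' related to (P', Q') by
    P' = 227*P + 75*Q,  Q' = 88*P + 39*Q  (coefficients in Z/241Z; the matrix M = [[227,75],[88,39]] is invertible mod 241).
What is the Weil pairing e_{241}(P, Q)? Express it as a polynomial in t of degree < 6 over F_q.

Since e_{241}(P,P)=e_{241}(Q,Q)=1 and e_{241}(Q,P)=e_{241}(P,Q)^{-1}, expanding e_{241}(227*P + 75*Q,88*P + 39*Q) leaves e(P,Q)^det(M).
So e_{241}(P,Q) = e_{241}(P',Q')^{66}, since 84*66 = 1 mod 241.
Double-and-add over 11110001: 8-1 doublings, 5-1 additions; each step l_{T,T}/v_{2T} or l_{T,P'}/v at Q'+S for random S.
The quotient is 29314559666504 + 19249683985713*t + 31300053985315*t^2 + 47135618719937*t^3 + 2605205519244*t^4 + 12127229529419*t^5.
Hence e(P,Q) = 457185601322 + 11626545162829*t + 38671860969802*t^2 + 37126417867123*t^3 + 7354225956828*t^4 + 10405200303515*t^5 in F_{88004866852159^6}^*.

457185601322 + 11626545162829*t + 38671860969802*t^2 + 37126417867123*t^3 + 7354225956828*t^4 + 10405200303515*t^5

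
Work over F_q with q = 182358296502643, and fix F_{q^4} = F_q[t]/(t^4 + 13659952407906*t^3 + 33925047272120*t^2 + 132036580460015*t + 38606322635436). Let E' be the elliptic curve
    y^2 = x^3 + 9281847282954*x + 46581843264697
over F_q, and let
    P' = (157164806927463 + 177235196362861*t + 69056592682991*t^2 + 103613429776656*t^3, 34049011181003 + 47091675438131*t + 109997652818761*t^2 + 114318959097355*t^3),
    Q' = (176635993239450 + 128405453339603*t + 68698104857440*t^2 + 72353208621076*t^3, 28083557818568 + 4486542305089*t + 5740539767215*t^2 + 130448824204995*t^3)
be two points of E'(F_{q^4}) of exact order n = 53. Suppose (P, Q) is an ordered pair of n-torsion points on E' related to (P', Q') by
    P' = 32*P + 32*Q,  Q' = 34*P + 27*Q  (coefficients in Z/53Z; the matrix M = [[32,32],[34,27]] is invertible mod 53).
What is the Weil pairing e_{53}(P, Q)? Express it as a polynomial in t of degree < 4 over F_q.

Since e_{53}(P,P)=e_{53}(Q,Q)=1 and e_{53}(Q,P)=e_{53}(P,Q)^{-1}, expanding e_{53}(32*P + 32*Q,34*P + 27*Q) leaves e(P,Q)^det(M).
Hence e(P,Q) = e(P',Q')^{22} where 22 = 41^{-1} mod 53.
6-bit Miller (110101) on E'/F_{182358296502643} with a'=9281847282954, b'=46581843264697: accumulate tangent/chord ratios at Q'+S and P'+S'.
Miller gives e_{53}(P',Q') = 78129269735116 + 83522904349210*t + 161735324611487*t^2 + 31051111981459*t^3 in F_{182358296502643^4}.
Finally e_{53}(P,Q) = 72096213061117 + 7288929259729*t + 86408156445088*t^2 + 60935056428007*t^3.

72096213061117 + 7288929259729*t + 86408156445088*t^2 + 60935056428007*t^3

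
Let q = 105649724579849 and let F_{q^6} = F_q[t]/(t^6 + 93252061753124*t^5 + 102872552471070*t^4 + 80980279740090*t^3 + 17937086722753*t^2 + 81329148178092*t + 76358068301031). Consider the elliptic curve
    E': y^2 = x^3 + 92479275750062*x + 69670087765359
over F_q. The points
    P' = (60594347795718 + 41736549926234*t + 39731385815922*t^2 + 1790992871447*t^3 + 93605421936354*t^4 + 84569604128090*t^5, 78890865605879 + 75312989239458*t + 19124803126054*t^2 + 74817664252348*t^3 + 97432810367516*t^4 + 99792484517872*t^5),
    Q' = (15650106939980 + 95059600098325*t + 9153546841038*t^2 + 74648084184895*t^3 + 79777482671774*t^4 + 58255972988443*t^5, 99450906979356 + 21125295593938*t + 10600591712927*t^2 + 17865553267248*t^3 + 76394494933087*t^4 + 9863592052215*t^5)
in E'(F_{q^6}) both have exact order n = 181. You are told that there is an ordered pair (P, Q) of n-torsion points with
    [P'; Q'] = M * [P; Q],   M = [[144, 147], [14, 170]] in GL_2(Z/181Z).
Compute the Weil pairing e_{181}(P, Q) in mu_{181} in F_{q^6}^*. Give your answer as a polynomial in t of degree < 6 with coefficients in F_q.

The 181-Weil pairing on E[181] over F_{105649724579849} is alternating-bilinear: e_{181}(P',Q') = e_{181}(P,Q)^det(M).
Inverting 159 mod 181: 74. Thus e_{181}(P,Q) = e(P',Q')^{74}.
n = 181 = (10110101)_2 (8 bits, wt 5); accumulate f_{181,P'}(Q'+S)/f_{181,P'}(S) along the 7-step ladder.
e_{181}(P',Q') = 2609531704284 + 76915098022173*t + 5305363457574*t^2 + 51907873202461*t^3 + 84475735562868*t^4 + 39819446573622*t^5.
Finally e_{181}(P,Q) = 1770636902989 + 13896172276618*t + 86071827617694*t^2 + 30416642843148*t^3 + 8033078826877*t^4 + 73454823702970*t^5.

1770636902989 + 13896172276618*t + 86071827617694*t^2 + 30416642843148*t^3 + 8033078826877*t^4 + 73454823702970*t^5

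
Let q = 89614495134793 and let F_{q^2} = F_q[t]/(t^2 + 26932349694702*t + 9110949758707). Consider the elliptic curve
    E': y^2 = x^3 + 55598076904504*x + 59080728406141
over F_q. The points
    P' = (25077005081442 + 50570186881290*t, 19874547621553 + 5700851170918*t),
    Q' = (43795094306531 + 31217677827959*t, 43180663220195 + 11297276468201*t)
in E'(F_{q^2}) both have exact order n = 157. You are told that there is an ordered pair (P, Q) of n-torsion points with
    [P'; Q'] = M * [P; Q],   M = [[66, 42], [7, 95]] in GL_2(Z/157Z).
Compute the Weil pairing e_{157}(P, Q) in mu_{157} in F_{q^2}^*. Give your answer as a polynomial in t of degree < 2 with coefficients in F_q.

43096329592862 + 55012299500871*t

e_{157} is bilinear + alternating on E[157], so e_{157}(66*P + 42*Q, 7*P + 95*Q) = e_{157}(P,Q)^(66*95-42*7).
det M = 66*95 - 42*7 = 5976 = 10 (mod 157); 10^{-1} = 110 (mod 157).
Build f_{157,P'} and f_{157,Q'} via the 8-bit ladder of 157=10011101_2; evaluate at shifted divisors; quotient in F_{89614495134793^2}.
Miller gives e_{157}(P',Q') = 68505505266054 + 85070743792785*t in F_{89614495134793^2}.
Thus e_{157}(P,Q) = 43096329592862 + 55012299500871*t.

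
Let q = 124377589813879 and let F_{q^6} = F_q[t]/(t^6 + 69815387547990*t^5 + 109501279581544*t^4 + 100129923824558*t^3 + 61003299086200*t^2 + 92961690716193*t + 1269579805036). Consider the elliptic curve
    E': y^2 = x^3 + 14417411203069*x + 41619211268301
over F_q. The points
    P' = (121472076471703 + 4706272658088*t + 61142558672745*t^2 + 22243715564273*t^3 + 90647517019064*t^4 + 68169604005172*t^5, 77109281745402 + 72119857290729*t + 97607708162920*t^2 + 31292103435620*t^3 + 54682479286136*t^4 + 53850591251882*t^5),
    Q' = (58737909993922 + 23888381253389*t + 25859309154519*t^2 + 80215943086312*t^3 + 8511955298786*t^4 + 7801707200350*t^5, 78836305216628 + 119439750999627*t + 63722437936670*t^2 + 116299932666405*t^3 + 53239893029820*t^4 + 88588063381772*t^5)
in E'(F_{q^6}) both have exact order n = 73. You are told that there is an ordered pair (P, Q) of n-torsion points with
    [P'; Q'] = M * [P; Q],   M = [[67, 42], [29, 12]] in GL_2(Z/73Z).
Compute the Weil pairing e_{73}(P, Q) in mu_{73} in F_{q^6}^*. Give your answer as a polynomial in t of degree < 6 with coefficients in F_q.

e_{73}(aP+bQ,cP+dQ) = e_{73}(P,Q)^(ad-bc); with (a,b,c,d)=(67,42,29,12) this gives the det-73 law.
det(M) mod 73 = 24; its inverse in (Z/73)^* is 70 (check: 24*70 mod 73 = 1).
Build f_{73,P'} and f_{73,Q'} via the 7-bit ladder of 73=1001001_2; evaluate at shifted divisors; quotient in F_{124377589813879^6}.
f_P(D_Q)/f_Q(D_P) = 112801251804928 + 42397935614064*t + 124008453629993*t^2 + 81533008733240*t^3 + 47942679560319*t^4 + 101654031489765*t^5.
Thus e_{73}(P,Q) = 110896500632745 + 4466812885871*t + 111699937079326*t^2 + 39167580311630*t^3 + 33730806521100*t^4 + 75137205578554*t^5.

110896500632745 + 4466812885871*t + 111699937079326*t^2 + 39167580311630*t^3 + 33730806521100*t^4 + 75137205578554*t^5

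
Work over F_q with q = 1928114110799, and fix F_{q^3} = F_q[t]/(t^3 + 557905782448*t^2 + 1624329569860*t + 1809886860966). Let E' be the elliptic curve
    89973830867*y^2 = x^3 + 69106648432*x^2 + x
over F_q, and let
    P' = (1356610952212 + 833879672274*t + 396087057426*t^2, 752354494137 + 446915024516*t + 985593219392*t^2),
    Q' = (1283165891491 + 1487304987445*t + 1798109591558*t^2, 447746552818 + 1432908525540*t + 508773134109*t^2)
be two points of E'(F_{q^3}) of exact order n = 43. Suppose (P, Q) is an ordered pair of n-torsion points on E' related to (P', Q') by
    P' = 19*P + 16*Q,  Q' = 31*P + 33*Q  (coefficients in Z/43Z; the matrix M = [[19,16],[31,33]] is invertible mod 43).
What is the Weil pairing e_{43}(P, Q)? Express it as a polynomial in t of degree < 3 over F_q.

Since e_{43}(P,P)=e_{43}(Q,Q)=1 and e_{43}(Q,P)=e_{43}(P,Q)^{-1}, expanding e_{43}(19*P + 16*Q,31*P + 33*Q) leaves e(P,Q)^det(M).
Inverting 2 mod 43: 22. Thus e_{43}(P,Q) = e(P',Q')^{22}.
(x,y)|->(798796413959x+379719041288,798796413959y) sends E' to y^2=x^3+836463447059*x+245351010647.
Miller loop for e_{43} over F_{1928114110799^3}: bits of 43 = 101011; 5 double steps + 3 add steps, l/v at each.
The quotient is 818719282695 + 1661829203441*t + 413875821738*t^2.
Finally e_{43}(P,Q) = 332260454727 + 1154794053264*t + 992842407511*t^2.

332260454727 + 1154794053264*t + 992842407511*t^2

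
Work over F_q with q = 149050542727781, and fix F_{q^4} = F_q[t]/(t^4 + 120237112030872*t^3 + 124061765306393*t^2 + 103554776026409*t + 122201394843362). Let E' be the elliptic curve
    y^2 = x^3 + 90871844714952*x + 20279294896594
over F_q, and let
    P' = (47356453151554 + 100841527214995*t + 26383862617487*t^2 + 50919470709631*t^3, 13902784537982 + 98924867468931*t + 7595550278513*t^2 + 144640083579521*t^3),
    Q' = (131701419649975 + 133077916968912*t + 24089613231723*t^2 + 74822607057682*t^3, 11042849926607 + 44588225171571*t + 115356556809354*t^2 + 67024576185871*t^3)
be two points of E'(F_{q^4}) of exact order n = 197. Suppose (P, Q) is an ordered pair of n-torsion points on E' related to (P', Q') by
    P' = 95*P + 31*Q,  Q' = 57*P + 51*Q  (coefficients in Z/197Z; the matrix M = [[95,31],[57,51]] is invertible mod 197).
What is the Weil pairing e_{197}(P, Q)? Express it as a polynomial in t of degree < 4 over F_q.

Since e_{197}(P,P)=e_{197}(Q,Q)=1 and e_{197}(Q,P)=e_{197}(P,Q)^{-1}, expanding e_{197}(95*P + 31*Q,57*P + 51*Q) leaves e(P,Q)^det(M).
95*51 - 31*57 = 3078; reduced mod 197: det = 123, inverse 189.
8-bit Miller (11000101) on E'/F_{149050542727781} with a'=90871844714952, b'=20279294896594: accumulate tangent/chord ratios at Q'+S and P'+S'.
Result: e(P',Q') = 144708143525337 + 26718490969446*t + 64146415758131*t^2 + 52435792576723*t^3.
Hence e(P,Q) = 94221347287635 + 111670810961962*t + 147325322213831*t^2 + 115842725268670*t^3 in F_{149050542727781^4}^*.

94221347287635 + 111670810961962*t + 147325322213831*t^2 + 115842725268670*t^3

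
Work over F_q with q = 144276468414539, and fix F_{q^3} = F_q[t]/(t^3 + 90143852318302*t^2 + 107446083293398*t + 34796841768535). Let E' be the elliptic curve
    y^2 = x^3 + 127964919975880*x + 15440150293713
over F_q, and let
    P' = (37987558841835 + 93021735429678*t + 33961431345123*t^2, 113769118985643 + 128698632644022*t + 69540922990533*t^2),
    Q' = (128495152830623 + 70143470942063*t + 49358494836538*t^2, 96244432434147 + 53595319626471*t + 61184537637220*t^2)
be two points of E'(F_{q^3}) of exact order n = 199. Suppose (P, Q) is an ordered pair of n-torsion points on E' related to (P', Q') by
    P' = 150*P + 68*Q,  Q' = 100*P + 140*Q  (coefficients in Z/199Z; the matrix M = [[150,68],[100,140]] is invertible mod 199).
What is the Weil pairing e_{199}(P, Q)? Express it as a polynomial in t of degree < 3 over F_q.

The 199-Weil pairing on E[199] over F_{144276468414539} is alternating-bilinear: e_{199}(P',Q') = e_{199}(P,Q)^det(M).
150*140 - 68*100 = 14200; reduced mod 199: det = 71, inverse 185.
8-bit Miller (11000111) on E'/F_{144276468414539} with a'=127964919975880, b'=15440150293713: accumulate tangent/chord ratios at Q'+S and P'+S'.
f_P(D_Q)/f_Q(D_P) = 16045703371899 + 29256221885220*t + 39424412176331*t^2.
Finally e_{199}(P,Q) = 59751769722306 + 77825915519308*t + 116455182368726*t^2.

59751769722306 + 77825915519308*t + 116455182368726*t^2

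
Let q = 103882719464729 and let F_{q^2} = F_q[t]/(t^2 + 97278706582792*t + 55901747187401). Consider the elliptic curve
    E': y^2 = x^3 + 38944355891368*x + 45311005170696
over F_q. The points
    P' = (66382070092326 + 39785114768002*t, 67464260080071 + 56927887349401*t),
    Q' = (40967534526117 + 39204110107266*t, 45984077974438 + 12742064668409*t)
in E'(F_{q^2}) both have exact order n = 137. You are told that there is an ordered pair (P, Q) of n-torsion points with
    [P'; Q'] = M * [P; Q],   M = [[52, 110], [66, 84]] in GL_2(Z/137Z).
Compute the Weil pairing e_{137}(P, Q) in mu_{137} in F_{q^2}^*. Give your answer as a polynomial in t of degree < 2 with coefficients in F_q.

36969164116785 + 25259241154817*t

The 137-Weil pairing on E[137] over F_{103882719464729} is alternating-bilinear: e_{137}(P',Q') = e_{137}(P,Q)^det(M).
So e_{137}(P,Q) = e_{137}(P',Q')^{73}, since 122*73 = 1 mod 137.
Run Miller on y^2=x^3+38944355891368*x+45311005170696 over F_{103882719464729}: ladder 10001001 (8 bits); e = f_P(D_Q)/f_Q(D_P).
e_{137}(P',Q') = 56959157153715 + 40769656149316*t.
(56959157153715 + 40769656149316*t)^{73} mod (103882719464729,f) = 36969164116785 + 25259241154817*t.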